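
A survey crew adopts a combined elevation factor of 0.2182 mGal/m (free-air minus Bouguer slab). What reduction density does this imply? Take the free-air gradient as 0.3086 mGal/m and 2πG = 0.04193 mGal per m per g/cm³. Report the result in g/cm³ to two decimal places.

0.2182 = 0.3086 − 0.04193 × ρ
ρ = (0.3086 − 0.2182) / 0.04193 = 2.16 g/cm³

2.16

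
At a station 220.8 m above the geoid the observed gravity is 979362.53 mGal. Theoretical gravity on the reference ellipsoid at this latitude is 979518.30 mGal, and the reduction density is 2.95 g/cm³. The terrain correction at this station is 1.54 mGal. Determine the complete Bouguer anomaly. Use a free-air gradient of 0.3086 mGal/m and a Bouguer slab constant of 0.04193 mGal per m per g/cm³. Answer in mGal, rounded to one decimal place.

Free-air correction = 0.3086 × 220.8 = 68.14 mGal
Free-air anomaly = 979362.53 − 979518.30 + (68.14) = -87.63 mGal
Bouguer slab correction = 0.04193 × 2.95 × 220.8 = 27.31 mGal
Simple Bouguer anomaly = -87.63 − (27.31) = -114.94 mGal
Complete Bouguer anomaly = -114.94 + 1.54 = -113.40 mGal

-113.4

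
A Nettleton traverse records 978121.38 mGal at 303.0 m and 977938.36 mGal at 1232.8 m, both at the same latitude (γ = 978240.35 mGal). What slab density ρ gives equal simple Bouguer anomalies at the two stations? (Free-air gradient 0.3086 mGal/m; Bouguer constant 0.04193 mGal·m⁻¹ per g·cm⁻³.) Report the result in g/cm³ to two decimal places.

Δg_obs = 977938.36 − 978121.38 = -183.02 mGal over Δh = 1232.8 − 303.0 = 929.8 m
Equal Bouguer anomalies ⇒ Δg_obs + (0.3086 − 0.04193ρ)·Δh = 0
0.3086 − 0.04193ρ = −Δg_obs/Δh = 0.19684
ρ = (0.3086 − 0.19684) / 0.04193 = 2.67 g/cm³

2.67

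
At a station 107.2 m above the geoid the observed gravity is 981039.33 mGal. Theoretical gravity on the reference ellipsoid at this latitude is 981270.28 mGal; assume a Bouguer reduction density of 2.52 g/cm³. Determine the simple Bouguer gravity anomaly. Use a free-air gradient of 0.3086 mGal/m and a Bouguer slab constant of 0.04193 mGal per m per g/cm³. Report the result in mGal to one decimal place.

Free-air correction = 0.3086 × 107.2 = 33.08 mGal
Free-air anomaly = 981039.33 − 981270.28 + (33.08) = -197.87 mGal
Bouguer slab correction = 0.04193 × 2.52 × 107.2 = 11.33 mGal
Simple Bouguer anomaly = -197.87 − (11.33) = -209.20 mGal

-209.2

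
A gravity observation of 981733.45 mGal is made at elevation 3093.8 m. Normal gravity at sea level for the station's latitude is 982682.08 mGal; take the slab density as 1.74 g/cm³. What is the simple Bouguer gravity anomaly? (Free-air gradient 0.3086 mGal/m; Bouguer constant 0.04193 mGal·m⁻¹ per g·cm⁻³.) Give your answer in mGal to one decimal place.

Free-air correction = 0.3086 × 3093.8 = 954.75 mGal
Free-air anomaly = 981733.45 − 982682.08 + (954.75) = 6.12 mGal
Bouguer slab correction = 0.04193 × 1.74 × 3093.8 = 225.72 mGal
Simple Bouguer anomaly = 6.12 − (225.72) = -219.60 mGal

-219.6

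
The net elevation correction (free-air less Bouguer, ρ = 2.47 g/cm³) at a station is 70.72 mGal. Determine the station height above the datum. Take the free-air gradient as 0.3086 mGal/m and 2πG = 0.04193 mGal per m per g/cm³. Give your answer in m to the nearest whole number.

Combined gradient = 0.3086 − 0.04193 × 2.47 = 0.2050329 mGal/m
h = 70.72 / 0.2050329 = 344.92 m

345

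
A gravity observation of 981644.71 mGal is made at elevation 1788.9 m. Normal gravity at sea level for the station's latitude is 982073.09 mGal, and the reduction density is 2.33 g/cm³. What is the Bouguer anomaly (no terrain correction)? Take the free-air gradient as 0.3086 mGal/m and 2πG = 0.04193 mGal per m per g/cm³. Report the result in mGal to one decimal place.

Free-air correction = 0.3086 × 1788.9 = 552.05 mGal
Free-air anomaly = 981644.71 − 982073.09 + (552.05) = 123.67 mGal
Bouguer slab correction = 0.04193 × 2.33 × 1788.9 = 174.77 mGal
Simple Bouguer anomaly = 123.67 − (174.77) = -51.10 mGal

-51.1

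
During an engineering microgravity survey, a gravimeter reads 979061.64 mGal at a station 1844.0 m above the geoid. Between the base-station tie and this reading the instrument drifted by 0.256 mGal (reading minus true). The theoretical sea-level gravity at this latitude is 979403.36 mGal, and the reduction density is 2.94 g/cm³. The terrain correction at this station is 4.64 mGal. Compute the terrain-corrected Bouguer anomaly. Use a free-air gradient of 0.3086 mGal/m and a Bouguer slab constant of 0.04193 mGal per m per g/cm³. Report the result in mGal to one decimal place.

Drift-corrected reading = 979061.64 − (0.256) = 979061.384 mGal
Free-air correction = 0.3086 × 1844.0 = 569.06 mGal
Free-air anomaly = 979061.384 − 979403.36 + (569.06) = 227.084 mGal
Bouguer slab correction = 0.04193 × 2.94 × 1844.0 = 227.32 mGal
Simple Bouguer anomaly = 227.084 − (227.32) = -0.236 mGal
Complete Bouguer anomaly = -0.236 + 4.64 = 4.404 mGal

4.4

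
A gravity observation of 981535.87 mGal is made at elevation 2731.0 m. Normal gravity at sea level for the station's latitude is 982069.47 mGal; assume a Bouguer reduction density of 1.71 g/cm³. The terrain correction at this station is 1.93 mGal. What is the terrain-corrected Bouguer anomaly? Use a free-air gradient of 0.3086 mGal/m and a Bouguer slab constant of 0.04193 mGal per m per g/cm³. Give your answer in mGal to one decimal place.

115.3

Free-air correction = 0.3086 × 2731.0 = 842.79 mGal
Free-air anomaly = 981535.87 − 982069.47 + (842.79) = 309.19 mGal
Bouguer slab correction = 0.04193 × 1.71 × 2731.0 = 195.81 mGal
Simple Bouguer anomaly = 309.19 − (195.81) = 113.38 mGal
Complete Bouguer anomaly = 113.38 + 1.93 = 115.31 mGal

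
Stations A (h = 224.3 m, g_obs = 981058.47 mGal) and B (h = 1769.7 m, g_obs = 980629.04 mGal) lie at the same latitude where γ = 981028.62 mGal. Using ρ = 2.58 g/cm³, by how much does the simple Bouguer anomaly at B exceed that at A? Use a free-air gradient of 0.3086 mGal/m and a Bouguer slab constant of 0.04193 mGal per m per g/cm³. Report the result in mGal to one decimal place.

-119.7

Δg_SB(A) = 981058.47 − 981028.62 + 0.3086×224.3 − 0.04193×2.58×224.3 = 74.80 mGal
Δg_SB(B) = 980629.04 − 981028.62 + 0.3086×1769.7 − 0.04193×2.58×1769.7 = -44.90 mGal
Difference = -44.90 − (74.80) = -119.70 mGal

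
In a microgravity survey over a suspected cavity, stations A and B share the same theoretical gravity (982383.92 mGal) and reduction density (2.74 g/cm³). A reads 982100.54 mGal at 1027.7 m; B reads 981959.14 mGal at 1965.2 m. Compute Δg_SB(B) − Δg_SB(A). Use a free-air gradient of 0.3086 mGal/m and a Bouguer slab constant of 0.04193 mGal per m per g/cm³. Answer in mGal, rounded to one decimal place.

40.2

Δg_SB(A) = 982100.54 − 982383.92 + 0.3086×1027.7 − 0.04193×2.74×1027.7 = -84.30 mGal
Δg_SB(B) = 981959.14 − 982383.92 + 0.3086×1965.2 − 0.04193×2.74×1965.2 = -44.10 mGal
Difference = -44.10 − (-84.30) = 40.20 mGal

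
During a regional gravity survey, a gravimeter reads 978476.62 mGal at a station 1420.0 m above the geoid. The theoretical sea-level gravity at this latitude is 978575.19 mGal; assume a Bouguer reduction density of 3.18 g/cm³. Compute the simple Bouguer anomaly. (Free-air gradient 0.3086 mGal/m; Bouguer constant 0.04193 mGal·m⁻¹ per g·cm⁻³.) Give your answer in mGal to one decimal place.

Free-air correction = 0.3086 × 1420.0 = 438.21 mGal
Free-air anomaly = 978476.62 − 978575.19 + (438.21) = 339.64 mGal
Bouguer slab correction = 0.04193 × 3.18 × 1420.0 = 189.34 mGal
Simple Bouguer anomaly = 339.64 − (189.34) = 150.30 mGal

150.3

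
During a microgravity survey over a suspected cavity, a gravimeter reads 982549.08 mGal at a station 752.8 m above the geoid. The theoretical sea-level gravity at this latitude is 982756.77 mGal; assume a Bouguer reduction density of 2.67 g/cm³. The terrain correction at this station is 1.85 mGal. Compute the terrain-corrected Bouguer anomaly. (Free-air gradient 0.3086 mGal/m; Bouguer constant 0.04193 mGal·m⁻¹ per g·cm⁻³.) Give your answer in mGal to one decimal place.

-57.8

Free-air correction = 0.3086 × 752.8 = 232.31 mGal
Free-air anomaly = 982549.08 − 982756.77 + (232.31) = 24.62 mGal
Bouguer slab correction = 0.04193 × 2.67 × 752.8 = 84.28 mGal
Simple Bouguer anomaly = 24.62 − (84.28) = -59.66 mGal
Complete Bouguer anomaly = -59.66 + 1.85 = -57.81 mGal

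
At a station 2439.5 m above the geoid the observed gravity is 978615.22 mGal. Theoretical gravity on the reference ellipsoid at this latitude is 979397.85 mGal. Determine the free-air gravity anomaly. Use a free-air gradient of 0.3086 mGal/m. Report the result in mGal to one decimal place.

Free-air correction = 0.3086 × 2439.5 = 752.83 mGal
Free-air anomaly = 978615.22 − 979397.85 + (752.83) = -29.80 mGal

-29.8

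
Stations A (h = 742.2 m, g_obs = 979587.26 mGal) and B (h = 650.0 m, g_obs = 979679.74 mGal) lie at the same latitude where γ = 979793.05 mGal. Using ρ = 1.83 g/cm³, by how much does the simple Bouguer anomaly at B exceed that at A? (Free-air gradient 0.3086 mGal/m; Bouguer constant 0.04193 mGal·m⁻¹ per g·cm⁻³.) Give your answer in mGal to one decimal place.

Δg_SB(A) = 979587.26 − 979793.05 + 0.3086×742.2 − 0.04193×1.83×742.2 = -33.70 mGal
Δg_SB(B) = 979679.74 − 979793.05 + 0.3086×650.0 − 0.04193×1.83×650.0 = 37.40 mGal
Difference = 37.40 − (-33.70) = 71.10 mGal

71.1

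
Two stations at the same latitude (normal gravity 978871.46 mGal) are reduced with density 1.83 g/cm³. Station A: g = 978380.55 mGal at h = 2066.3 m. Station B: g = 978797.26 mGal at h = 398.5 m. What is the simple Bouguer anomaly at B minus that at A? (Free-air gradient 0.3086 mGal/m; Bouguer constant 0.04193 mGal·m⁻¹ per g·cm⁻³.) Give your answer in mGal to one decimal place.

Δg_SB(A) = 978380.55 − 978871.46 + 0.3086×2066.3 − 0.04193×1.83×2066.3 = -11.80 mGal
Δg_SB(B) = 978797.26 − 978871.46 + 0.3086×398.5 − 0.04193×1.83×398.5 = 18.20 mGal
Difference = 18.20 − (-11.80) = 30.00 mGal

30.0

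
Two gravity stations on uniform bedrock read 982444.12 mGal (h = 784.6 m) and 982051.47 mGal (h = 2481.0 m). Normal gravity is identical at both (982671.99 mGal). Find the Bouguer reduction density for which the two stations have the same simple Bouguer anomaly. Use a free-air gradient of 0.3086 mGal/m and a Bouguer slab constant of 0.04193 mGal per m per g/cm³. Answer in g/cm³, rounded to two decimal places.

Δg_obs = 982051.47 − 982444.12 = -392.65 mGal over Δh = 2481.0 − 784.6 = 1696.4 m
Equal Bouguer anomalies ⇒ Δg_obs + (0.3086 − 0.04193ρ)·Δh = 0
0.3086 − 0.04193ρ = −Δg_obs/Δh = 0.23146
ρ = (0.3086 − 0.23146) / 0.04193 = 1.84 g/cm³

1.84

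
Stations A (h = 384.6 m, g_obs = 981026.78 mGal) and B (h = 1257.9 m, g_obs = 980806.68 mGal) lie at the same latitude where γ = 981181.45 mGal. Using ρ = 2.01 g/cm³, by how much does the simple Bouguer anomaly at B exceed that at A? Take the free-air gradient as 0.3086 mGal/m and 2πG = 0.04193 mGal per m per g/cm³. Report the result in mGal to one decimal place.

Δg_SB(A) = 981026.78 − 981181.45 + 0.3086×384.6 − 0.04193×2.01×384.6 = -68.40 mGal
Δg_SB(B) = 980806.68 − 981181.45 + 0.3086×1257.9 − 0.04193×2.01×1257.9 = -92.60 mGal
Difference = -92.60 − (-68.40) = -24.20 mGal

-24.2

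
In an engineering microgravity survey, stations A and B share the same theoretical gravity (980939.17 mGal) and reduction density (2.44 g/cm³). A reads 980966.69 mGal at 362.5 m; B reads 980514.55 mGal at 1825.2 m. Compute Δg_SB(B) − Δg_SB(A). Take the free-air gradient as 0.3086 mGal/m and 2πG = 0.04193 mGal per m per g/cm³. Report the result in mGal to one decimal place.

-150.4

Δg_SB(A) = 980966.69 − 980939.17 + 0.3086×362.5 − 0.04193×2.44×362.5 = 102.30 mGal
Δg_SB(B) = 980514.55 − 980939.17 + 0.3086×1825.2 − 0.04193×2.44×1825.2 = -48.10 mGal
Difference = -48.10 − (102.30) = -150.40 mGal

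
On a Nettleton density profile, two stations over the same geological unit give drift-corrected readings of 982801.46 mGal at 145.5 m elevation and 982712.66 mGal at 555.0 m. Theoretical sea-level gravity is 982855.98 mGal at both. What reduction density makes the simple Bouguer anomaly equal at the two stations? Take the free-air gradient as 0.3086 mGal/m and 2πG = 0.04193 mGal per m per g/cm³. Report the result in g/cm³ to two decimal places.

2.19

Δg_obs = 982712.66 − 982801.46 = -88.80 mGal over Δh = 555.0 − 145.5 = 409.5 m
Equal Bouguer anomalies ⇒ Δg_obs + (0.3086 − 0.04193ρ)·Δh = 0
0.3086 − 0.04193ρ = −Δg_obs/Δh = 0.21685
ρ = (0.3086 − 0.21685) / 0.04193 = 2.19 g/cm³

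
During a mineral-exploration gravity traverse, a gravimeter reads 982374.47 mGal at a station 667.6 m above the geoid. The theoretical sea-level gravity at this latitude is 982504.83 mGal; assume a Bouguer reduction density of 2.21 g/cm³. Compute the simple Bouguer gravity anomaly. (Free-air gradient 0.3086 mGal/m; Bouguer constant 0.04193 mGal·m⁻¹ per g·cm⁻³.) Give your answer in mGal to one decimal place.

13.8

Free-air correction = 0.3086 × 667.6 = 206.02 mGal
Free-air anomaly = 982374.47 − 982504.83 + (206.02) = 75.66 mGal
Bouguer slab correction = 0.04193 × 2.21 × 667.6 = 61.86 mGal
Simple Bouguer anomaly = 75.66 − (61.86) = 13.80 mGal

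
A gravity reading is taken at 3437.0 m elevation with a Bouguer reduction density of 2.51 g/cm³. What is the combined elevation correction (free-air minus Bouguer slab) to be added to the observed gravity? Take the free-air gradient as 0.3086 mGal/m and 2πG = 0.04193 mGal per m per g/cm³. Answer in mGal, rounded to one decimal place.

698.9

Combined gradient = 0.3086 − 0.04193 × 2.51 = 0.2033557 mGal/m
Combined elevation correction = 0.2033557 × 3437.0 = 698.9 mGal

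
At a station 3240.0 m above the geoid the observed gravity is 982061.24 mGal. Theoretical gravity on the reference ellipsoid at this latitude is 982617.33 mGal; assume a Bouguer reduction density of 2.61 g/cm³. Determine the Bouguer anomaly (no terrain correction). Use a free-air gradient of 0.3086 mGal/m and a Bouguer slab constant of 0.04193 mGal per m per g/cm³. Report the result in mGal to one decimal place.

Free-air correction = 0.3086 × 3240.0 = 999.86 mGal
Free-air anomaly = 982061.24 − 982617.33 + (999.86) = 443.77 mGal
Bouguer slab correction = 0.04193 × 2.61 × 3240.0 = 354.58 mGal
Simple Bouguer anomaly = 443.77 − (354.58) = 89.19 mGal

89.2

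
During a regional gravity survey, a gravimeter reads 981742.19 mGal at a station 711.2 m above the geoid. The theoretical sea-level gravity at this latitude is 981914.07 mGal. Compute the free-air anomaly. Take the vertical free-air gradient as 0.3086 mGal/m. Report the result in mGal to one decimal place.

Free-air correction = 0.3086 × 711.2 = 219.48 mGal
Free-air anomaly = 981742.19 − 981914.07 + (219.48) = 47.60 mGal

47.6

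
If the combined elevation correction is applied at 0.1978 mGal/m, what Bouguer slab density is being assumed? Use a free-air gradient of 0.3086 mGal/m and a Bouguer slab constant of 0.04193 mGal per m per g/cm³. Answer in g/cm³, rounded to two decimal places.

2.64

0.1978 = 0.3086 − 0.04193 × ρ
ρ = (0.3086 − 0.1978) / 0.04193 = 2.64 g/cm³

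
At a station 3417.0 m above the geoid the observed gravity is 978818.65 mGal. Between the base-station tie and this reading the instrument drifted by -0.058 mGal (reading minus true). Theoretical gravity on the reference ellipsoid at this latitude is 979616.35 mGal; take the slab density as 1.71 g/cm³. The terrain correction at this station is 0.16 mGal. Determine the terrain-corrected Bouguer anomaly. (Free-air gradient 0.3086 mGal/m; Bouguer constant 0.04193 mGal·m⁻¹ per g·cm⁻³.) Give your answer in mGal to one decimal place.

12.0

Drift-corrected reading = 978818.65 − (-0.058) = 978818.708 mGal
Free-air correction = 0.3086 × 3417.0 = 1054.49 mGal
Free-air anomaly = 978818.708 − 979616.35 + (1054.49) = 256.848 mGal
Bouguer slab correction = 0.04193 × 1.71 × 3417.0 = 245.00 mGal
Simple Bouguer anomaly = 256.848 − (245.00) = 11.848 mGal
Complete Bouguer anomaly = 11.848 + 0.16 = 12.008 mGal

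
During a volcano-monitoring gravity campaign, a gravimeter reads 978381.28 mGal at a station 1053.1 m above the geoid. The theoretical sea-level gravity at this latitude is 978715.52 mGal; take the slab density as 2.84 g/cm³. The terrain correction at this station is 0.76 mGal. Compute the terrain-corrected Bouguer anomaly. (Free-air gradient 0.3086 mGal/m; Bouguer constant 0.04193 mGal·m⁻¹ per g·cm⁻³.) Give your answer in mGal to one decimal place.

Free-air correction = 0.3086 × 1053.1 = 324.99 mGal
Free-air anomaly = 978381.28 − 978715.52 + (324.99) = -9.25 mGal
Bouguer slab correction = 0.04193 × 2.84 × 1053.1 = 125.40 mGal
Simple Bouguer anomaly = -9.25 − (125.40) = -134.65 mGal
Complete Bouguer anomaly = -134.65 + 0.76 = -133.89 mGal

-133.9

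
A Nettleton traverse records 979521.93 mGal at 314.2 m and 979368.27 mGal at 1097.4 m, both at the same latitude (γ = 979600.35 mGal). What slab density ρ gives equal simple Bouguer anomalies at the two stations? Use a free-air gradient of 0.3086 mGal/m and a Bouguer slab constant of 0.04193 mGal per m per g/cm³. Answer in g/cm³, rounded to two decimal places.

Δg_obs = 979368.27 − 979521.93 = -153.66 mGal over Δh = 1097.4 − 314.2 = 783.2 m
Equal Bouguer anomalies ⇒ Δg_obs + (0.3086 − 0.04193ρ)·Δh = 0
0.3086 − 0.04193ρ = −Δg_obs/Δh = 0.19620
ρ = (0.3086 − 0.19620) / 0.04193 = 2.68 g/cm³

2.68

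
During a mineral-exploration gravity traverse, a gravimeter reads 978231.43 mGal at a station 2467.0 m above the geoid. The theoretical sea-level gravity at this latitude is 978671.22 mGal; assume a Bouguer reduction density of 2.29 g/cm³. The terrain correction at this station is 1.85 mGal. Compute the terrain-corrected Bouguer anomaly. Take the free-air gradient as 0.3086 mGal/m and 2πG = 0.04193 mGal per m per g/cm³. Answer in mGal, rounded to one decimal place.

Free-air correction = 0.3086 × 2467.0 = 761.32 mGal
Free-air anomaly = 978231.43 − 978671.22 + (761.32) = 321.53 mGal
Bouguer slab correction = 0.04193 × 2.29 × 2467.0 = 236.88 mGal
Simple Bouguer anomaly = 321.53 − (236.88) = 84.65 mGal
Complete Bouguer anomaly = 84.65 + 1.85 = 86.50 mGal

86.5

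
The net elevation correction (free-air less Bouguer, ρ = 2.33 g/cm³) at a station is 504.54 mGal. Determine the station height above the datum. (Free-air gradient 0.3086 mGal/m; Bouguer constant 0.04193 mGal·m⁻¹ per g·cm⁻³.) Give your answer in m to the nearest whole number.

Combined gradient = 0.3086 − 0.04193 × 2.33 = 0.2109031 mGal/m
h = 504.54 / 0.2109031 = 2392.28 m

2392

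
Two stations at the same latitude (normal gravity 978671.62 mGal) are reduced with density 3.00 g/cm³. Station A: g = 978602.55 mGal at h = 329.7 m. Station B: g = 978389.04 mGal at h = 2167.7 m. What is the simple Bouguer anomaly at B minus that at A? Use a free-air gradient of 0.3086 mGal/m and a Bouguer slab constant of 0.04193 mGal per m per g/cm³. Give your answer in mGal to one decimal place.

122.5

Δg_SB(A) = 978602.55 − 978671.62 + 0.3086×329.7 − 0.04193×3.00×329.7 = -8.80 mGal
Δg_SB(B) = 978389.04 − 978671.62 + 0.3086×2167.7 − 0.04193×3.00×2167.7 = 113.70 mGal
Difference = 113.70 − (-8.80) = 122.50 mGal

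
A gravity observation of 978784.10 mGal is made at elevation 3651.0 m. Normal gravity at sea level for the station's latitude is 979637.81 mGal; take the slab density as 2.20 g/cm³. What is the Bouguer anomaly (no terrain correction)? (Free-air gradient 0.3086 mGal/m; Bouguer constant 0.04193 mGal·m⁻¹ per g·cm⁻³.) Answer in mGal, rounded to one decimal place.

Free-air correction = 0.3086 × 3651.0 = 1126.70 mGal
Free-air anomaly = 978784.10 − 979637.81 + (1126.70) = 272.99 mGal
Bouguer slab correction = 0.04193 × 2.20 × 3651.0 = 336.79 mGal
Simple Bouguer anomaly = 272.99 − (336.79) = -63.80 mGal

-63.8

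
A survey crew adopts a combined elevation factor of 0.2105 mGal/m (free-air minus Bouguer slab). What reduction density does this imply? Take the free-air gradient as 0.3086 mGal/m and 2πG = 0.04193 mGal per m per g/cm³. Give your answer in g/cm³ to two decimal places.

2.34

0.2105 = 0.3086 − 0.04193 × ρ
ρ = (0.3086 − 0.2105) / 0.04193 = 2.34 g/cm³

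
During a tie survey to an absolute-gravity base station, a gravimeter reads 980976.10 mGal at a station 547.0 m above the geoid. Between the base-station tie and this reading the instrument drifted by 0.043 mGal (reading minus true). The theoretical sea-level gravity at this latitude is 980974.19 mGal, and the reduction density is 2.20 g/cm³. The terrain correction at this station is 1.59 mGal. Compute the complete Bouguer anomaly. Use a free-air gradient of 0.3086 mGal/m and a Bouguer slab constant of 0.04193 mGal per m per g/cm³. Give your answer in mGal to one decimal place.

121.8

Drift-corrected reading = 980976.10 − (0.043) = 980976.057 mGal
Free-air correction = 0.3086 × 547.0 = 168.80 mGal
Free-air anomaly = 980976.057 − 980974.19 + (168.80) = 170.667 mGal
Bouguer slab correction = 0.04193 × 2.20 × 547.0 = 50.46 mGal
Simple Bouguer anomaly = 170.667 − (50.46) = 120.207 mGal
Complete Bouguer anomaly = 120.207 + 1.59 = 121.797 mGal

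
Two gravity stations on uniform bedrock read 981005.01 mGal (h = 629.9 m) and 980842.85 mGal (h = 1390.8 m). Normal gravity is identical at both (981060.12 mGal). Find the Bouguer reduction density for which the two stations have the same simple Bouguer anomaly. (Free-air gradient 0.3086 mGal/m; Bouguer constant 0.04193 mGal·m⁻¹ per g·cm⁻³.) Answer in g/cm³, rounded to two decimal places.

2.28

Δg_obs = 980842.85 − 981005.01 = -162.16 mGal over Δh = 1390.8 − 629.9 = 760.9 m
Equal Bouguer anomalies ⇒ Δg_obs + (0.3086 − 0.04193ρ)·Δh = 0
0.3086 − 0.04193ρ = −Δg_obs/Δh = 0.21312
ρ = (0.3086 − 0.21312) / 0.04193 = 2.28 g/cm³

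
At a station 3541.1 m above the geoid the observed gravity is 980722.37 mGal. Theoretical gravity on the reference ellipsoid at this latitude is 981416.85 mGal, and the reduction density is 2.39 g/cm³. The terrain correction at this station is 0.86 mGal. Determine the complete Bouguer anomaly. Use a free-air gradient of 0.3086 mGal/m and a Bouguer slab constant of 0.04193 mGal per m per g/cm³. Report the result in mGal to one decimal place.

44.3

Free-air correction = 0.3086 × 3541.1 = 1092.78 mGal
Free-air anomaly = 980722.37 − 981416.85 + (1092.78) = 398.30 mGal
Bouguer slab correction = 0.04193 × 2.39 × 3541.1 = 354.86 mGal
Simple Bouguer anomaly = 398.30 − (354.86) = 43.44 mGal
Complete Bouguer anomaly = 43.44 + 0.86 = 44.30 mGal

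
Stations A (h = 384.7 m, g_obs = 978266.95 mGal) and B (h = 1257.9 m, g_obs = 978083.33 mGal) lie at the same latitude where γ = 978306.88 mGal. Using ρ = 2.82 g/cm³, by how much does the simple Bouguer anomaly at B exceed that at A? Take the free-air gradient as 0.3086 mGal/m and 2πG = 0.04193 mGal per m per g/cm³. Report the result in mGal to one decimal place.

-17.4

Δg_SB(A) = 978266.95 − 978306.88 + 0.3086×384.7 − 0.04193×2.82×384.7 = 33.30 mGal
Δg_SB(B) = 978083.33 − 978306.88 + 0.3086×1257.9 − 0.04193×2.82×1257.9 = 15.90 mGal
Difference = 15.90 − (33.30) = -17.40 mGal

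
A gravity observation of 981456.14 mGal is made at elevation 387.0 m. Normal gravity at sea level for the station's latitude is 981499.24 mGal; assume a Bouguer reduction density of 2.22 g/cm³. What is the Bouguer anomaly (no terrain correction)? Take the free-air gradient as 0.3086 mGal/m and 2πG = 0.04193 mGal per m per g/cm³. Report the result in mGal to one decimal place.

40.3

Free-air correction = 0.3086 × 387.0 = 119.43 mGal
Free-air anomaly = 981456.14 − 981499.24 + (119.43) = 76.33 mGal
Bouguer slab correction = 0.04193 × 2.22 × 387.0 = 36.02 mGal
Simple Bouguer anomaly = 76.33 − (36.02) = 40.31 mGal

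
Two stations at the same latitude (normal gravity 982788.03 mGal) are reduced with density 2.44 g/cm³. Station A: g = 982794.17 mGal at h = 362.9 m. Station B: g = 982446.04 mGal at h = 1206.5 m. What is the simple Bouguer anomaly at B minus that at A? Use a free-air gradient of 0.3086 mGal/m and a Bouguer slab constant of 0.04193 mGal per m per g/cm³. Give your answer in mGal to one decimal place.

-174.1

Δg_SB(A) = 982794.17 − 982788.03 + 0.3086×362.9 − 0.04193×2.44×362.9 = 81.00 mGal
Δg_SB(B) = 982446.04 − 982788.03 + 0.3086×1206.5 − 0.04193×2.44×1206.5 = -93.10 mGal
Difference = -93.10 − (81.00) = -174.10 mGal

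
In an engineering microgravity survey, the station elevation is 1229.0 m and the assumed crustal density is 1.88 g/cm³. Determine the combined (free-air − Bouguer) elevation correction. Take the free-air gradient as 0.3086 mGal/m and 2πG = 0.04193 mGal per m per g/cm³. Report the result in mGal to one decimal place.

Combined gradient = 0.3086 − 0.04193 × 1.88 = 0.2297716 mGal/m
Combined elevation correction = 0.2297716 × 1229.0 = 282.4 mGal

282.4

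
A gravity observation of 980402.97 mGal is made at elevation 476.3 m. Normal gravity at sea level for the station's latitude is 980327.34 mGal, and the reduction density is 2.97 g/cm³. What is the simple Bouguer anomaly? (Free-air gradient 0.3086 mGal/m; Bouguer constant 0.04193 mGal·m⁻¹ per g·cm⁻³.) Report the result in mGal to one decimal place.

Free-air correction = 0.3086 × 476.3 = 146.99 mGal
Free-air anomaly = 980402.97 − 980327.34 + (146.99) = 222.62 mGal
Bouguer slab correction = 0.04193 × 2.97 × 476.3 = 59.31 mGal
Simple Bouguer anomaly = 222.62 − (59.31) = 163.31 mGal

163.3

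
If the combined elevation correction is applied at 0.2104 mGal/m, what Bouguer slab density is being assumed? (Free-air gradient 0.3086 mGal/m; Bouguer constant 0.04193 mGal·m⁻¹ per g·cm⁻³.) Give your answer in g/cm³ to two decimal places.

0.2104 = 0.3086 − 0.04193 × ρ
ρ = (0.3086 − 0.2104) / 0.04193 = 2.34 g/cm³

2.34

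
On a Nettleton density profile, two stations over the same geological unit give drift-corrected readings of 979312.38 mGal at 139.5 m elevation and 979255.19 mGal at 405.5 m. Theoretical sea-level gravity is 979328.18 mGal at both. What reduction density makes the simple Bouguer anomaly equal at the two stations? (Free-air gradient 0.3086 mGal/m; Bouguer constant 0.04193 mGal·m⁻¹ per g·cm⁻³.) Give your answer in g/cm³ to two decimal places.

2.23

Δg_obs = 979255.19 − 979312.38 = -57.19 mGal over Δh = 405.5 − 139.5 = 266.0 m
Equal Bouguer anomalies ⇒ Δg_obs + (0.3086 − 0.04193ρ)·Δh = 0
0.3086 − 0.04193ρ = −Δg_obs/Δh = 0.21500
ρ = (0.3086 − 0.21500) / 0.04193 = 2.23 g/cm³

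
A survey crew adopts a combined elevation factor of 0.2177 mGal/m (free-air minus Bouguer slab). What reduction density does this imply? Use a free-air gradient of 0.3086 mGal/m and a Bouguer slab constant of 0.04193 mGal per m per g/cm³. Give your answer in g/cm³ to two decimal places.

0.2177 = 0.3086 − 0.04193 × ρ
ρ = (0.3086 − 0.2177) / 0.04193 = 2.17 g/cm³

2.17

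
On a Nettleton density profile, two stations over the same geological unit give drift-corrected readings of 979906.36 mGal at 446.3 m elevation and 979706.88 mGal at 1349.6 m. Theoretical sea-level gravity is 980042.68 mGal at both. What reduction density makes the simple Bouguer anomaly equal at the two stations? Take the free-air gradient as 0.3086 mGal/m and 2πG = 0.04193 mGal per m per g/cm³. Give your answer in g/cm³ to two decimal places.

Δg_obs = 979706.88 − 979906.36 = -199.48 mGal over Δh = 1349.6 − 446.3 = 903.3 m
Equal Bouguer anomalies ⇒ Δg_obs + (0.3086 − 0.04193ρ)·Δh = 0
0.3086 − 0.04193ρ = −Δg_obs/Δh = 0.22083
ρ = (0.3086 − 0.22083) / 0.04193 = 2.09 g/cm³

2.09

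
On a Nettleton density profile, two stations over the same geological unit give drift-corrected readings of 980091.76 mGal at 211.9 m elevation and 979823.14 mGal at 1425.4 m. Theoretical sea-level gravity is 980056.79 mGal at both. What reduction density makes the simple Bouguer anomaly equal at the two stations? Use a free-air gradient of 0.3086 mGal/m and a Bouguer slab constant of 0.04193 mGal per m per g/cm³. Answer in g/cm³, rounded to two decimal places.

Δg_obs = 979823.14 − 980091.76 = -268.62 mGal over Δh = 1425.4 − 211.9 = 1213.5 m
Equal Bouguer anomalies ⇒ Δg_obs + (0.3086 − 0.04193ρ)·Δh = 0
0.3086 − 0.04193ρ = −Δg_obs/Δh = 0.22136
ρ = (0.3086 − 0.22136) / 0.04193 = 2.08 g/cm³

2.08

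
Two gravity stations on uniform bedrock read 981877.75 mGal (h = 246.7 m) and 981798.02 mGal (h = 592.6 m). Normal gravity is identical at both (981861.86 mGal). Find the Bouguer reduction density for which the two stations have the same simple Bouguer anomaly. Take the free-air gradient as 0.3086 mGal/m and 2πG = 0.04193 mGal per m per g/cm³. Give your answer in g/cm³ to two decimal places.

Δg_obs = 981798.02 − 981877.75 = -79.73 mGal over Δh = 592.6 − 246.7 = 345.9 m
Equal Bouguer anomalies ⇒ Δg_obs + (0.3086 − 0.04193ρ)·Δh = 0
0.3086 − 0.04193ρ = −Δg_obs/Δh = 0.23050
ρ = (0.3086 − 0.23050) / 0.04193 = 1.86 g/cm³

1.86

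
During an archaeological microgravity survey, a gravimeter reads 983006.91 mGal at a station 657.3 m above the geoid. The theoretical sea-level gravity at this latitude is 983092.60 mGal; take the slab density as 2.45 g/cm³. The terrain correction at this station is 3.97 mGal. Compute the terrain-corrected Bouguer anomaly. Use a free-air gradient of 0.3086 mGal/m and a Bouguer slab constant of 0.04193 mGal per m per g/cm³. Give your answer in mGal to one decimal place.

53.6

Free-air correction = 0.3086 × 657.3 = 202.84 mGal
Free-air anomaly = 983006.91 − 983092.60 + (202.84) = 117.15 mGal
Bouguer slab correction = 0.04193 × 2.45 × 657.3 = 67.52 mGal
Simple Bouguer anomaly = 117.15 − (67.52) = 49.63 mGal
Complete Bouguer anomaly = 49.63 + 3.97 = 53.60 mGal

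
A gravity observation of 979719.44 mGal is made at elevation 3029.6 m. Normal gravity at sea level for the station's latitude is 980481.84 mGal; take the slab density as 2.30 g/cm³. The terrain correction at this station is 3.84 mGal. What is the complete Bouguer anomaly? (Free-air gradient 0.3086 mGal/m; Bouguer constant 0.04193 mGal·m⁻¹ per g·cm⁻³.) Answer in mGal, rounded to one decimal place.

-115.8

Free-air correction = 0.3086 × 3029.6 = 934.93 mGal
Free-air anomaly = 979719.44 − 980481.84 + (934.93) = 172.53 mGal
Bouguer slab correction = 0.04193 × 2.30 × 3029.6 = 292.17 mGal
Simple Bouguer anomaly = 172.53 − (292.17) = -119.64 mGal
Complete Bouguer anomaly = -119.64 + 3.84 = -115.80 mGal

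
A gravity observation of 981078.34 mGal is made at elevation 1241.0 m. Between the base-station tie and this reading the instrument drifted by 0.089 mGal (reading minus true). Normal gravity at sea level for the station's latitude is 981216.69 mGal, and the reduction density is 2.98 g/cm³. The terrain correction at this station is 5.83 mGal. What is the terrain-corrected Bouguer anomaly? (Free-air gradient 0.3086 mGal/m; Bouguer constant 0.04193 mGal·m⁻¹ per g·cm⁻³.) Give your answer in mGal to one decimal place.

95.3

Drift-corrected reading = 981078.34 − (0.089) = 981078.251 mGal
Free-air correction = 0.3086 × 1241.0 = 382.97 mGal
Free-air anomaly = 981078.251 − 981216.69 + (382.97) = 244.531 mGal
Bouguer slab correction = 0.04193 × 2.98 × 1241.0 = 155.06 mGal
Simple Bouguer anomaly = 244.531 − (155.06) = 89.471 mGal
Complete Bouguer anomaly = 89.471 + 5.83 = 95.301 mGal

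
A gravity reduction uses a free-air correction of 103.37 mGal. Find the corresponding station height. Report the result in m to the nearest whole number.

h = 103.37 / 0.3086 = 334.96 m

335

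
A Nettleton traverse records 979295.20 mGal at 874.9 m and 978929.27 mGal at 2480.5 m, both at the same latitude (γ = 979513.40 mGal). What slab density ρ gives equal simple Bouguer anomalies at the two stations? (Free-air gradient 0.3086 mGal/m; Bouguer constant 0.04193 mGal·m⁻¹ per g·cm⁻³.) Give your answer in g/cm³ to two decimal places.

1.92

Δg_obs = 978929.27 − 979295.20 = -365.93 mGal over Δh = 2480.5 − 874.9 = 1605.6 m
Equal Bouguer anomalies ⇒ Δg_obs + (0.3086 − 0.04193ρ)·Δh = 0
0.3086 − 0.04193ρ = −Δg_obs/Δh = 0.22791
ρ = (0.3086 − 0.22791) / 0.04193 = 1.92 g/cm³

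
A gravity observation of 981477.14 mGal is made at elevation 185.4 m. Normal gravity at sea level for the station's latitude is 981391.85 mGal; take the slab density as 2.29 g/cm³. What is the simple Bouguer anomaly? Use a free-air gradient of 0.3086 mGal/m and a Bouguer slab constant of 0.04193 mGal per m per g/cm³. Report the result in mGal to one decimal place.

Free-air correction = 0.3086 × 185.4 = 57.21 mGal
Free-air anomaly = 981477.14 − 981391.85 + (57.21) = 142.50 mGal
Bouguer slab correction = 0.04193 × 2.29 × 185.4 = 17.80 mGal
Simple Bouguer anomaly = 142.50 − (17.80) = 124.70 mGal

124.7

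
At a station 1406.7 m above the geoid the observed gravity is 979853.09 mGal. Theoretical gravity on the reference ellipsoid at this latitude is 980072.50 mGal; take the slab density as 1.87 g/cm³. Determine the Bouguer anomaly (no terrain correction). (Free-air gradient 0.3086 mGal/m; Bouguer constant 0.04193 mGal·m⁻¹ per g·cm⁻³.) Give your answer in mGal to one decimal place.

104.4

Free-air correction = 0.3086 × 1406.7 = 434.11 mGal
Free-air anomaly = 979853.09 − 980072.50 + (434.11) = 214.70 mGal
Bouguer slab correction = 0.04193 × 1.87 × 1406.7 = 110.30 mGal
Simple Bouguer anomaly = 214.70 − (110.30) = 104.40 mGal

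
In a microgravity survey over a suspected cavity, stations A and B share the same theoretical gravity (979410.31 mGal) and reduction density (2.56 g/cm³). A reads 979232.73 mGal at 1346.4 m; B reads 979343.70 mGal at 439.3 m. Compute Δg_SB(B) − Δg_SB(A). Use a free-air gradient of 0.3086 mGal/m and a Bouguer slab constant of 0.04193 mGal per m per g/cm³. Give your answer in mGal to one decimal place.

-71.6

Δg_SB(A) = 979232.73 − 979410.31 + 0.3086×1346.4 − 0.04193×2.56×1346.4 = 93.40 mGal
Δg_SB(B) = 979343.70 − 979410.31 + 0.3086×439.3 − 0.04193×2.56×439.3 = 21.80 mGal
Difference = 21.80 − (93.40) = -71.60 mGal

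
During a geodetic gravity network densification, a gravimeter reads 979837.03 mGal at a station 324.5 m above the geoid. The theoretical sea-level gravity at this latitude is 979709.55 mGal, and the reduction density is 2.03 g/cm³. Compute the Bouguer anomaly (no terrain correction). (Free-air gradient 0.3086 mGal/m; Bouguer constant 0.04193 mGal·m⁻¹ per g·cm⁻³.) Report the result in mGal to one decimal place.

Free-air correction = 0.3086 × 324.5 = 100.14 mGal
Free-air anomaly = 979837.03 − 979709.55 + (100.14) = 227.62 mGal
Bouguer slab correction = 0.04193 × 2.03 × 324.5 = 27.62 mGal
Simple Bouguer anomaly = 227.62 − (27.62) = 200.00 mGal

200.0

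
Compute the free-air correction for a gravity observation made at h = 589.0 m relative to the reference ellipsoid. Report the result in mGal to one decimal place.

Free-air correction = 0.3086 × 589.0 = 181.8 mGal

181.8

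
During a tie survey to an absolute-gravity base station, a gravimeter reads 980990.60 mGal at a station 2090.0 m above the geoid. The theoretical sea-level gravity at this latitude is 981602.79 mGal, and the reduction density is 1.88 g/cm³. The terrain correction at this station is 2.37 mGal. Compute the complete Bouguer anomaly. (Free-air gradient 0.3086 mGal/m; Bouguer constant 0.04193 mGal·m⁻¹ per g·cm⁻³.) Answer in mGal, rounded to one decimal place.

Free-air correction = 0.3086 × 2090.0 = 644.97 mGal
Free-air anomaly = 980990.60 − 981602.79 + (644.97) = 32.78 mGal
Bouguer slab correction = 0.04193 × 1.88 × 2090.0 = 164.75 mGal
Simple Bouguer anomaly = 32.78 − (164.75) = -131.97 mGal
Complete Bouguer anomaly = -131.97 + 2.37 = -129.60 mGal

-129.6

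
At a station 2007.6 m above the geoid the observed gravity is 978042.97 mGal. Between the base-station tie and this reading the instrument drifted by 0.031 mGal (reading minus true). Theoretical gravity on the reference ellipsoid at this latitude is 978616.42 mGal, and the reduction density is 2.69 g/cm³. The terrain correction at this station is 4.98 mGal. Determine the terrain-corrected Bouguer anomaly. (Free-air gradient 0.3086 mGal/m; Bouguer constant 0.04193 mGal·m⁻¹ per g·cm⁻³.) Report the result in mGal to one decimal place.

-175.4

Drift-corrected reading = 978042.97 − (0.031) = 978042.939 mGal
Free-air correction = 0.3086 × 2007.6 = 619.55 mGal
Free-air anomaly = 978042.939 − 978616.42 + (619.55) = 46.069 mGal
Bouguer slab correction = 0.04193 × 2.69 × 2007.6 = 226.44 mGal
Simple Bouguer anomaly = 46.069 − (226.44) = -180.371 mGal
Complete Bouguer anomaly = -180.371 + 4.98 = -175.391 mGal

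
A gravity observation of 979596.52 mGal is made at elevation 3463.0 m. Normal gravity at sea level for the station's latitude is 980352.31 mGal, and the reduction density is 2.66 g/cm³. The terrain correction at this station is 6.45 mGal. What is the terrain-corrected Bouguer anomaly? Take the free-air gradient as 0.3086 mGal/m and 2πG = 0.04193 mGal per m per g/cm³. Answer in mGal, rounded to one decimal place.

Free-air correction = 0.3086 × 3463.0 = 1068.68 mGal
Free-air anomaly = 979596.52 − 980352.31 + (1068.68) = 312.89 mGal
Bouguer slab correction = 0.04193 × 2.66 × 3463.0 = 386.24 mGal
Simple Bouguer anomaly = 312.89 − (386.24) = -73.35 mGal
Complete Bouguer anomaly = -73.35 + 6.45 = -66.90 mGal

-66.9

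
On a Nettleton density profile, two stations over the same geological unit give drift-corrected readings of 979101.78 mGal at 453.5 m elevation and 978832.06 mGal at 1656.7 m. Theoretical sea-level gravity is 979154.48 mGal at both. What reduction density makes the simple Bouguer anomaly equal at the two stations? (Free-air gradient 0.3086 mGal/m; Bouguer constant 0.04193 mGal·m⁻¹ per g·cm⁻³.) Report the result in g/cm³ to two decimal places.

Δg_obs = 978832.06 − 979101.78 = -269.72 mGal over Δh = 1656.7 − 453.5 = 1203.2 m
Equal Bouguer anomalies ⇒ Δg_obs + (0.3086 − 0.04193ρ)·Δh = 0
0.3086 − 0.04193ρ = −Δg_obs/Δh = 0.22417
ρ = (0.3086 − 0.22417) / 0.04193 = 2.01 g/cm³

2.01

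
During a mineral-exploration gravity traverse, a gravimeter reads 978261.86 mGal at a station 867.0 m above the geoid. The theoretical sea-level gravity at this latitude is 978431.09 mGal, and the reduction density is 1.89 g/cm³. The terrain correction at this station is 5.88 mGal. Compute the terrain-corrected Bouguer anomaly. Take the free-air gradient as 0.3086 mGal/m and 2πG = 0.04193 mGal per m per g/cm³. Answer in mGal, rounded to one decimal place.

35.5

Free-air correction = 0.3086 × 867.0 = 267.56 mGal
Free-air anomaly = 978261.86 − 978431.09 + (267.56) = 98.33 mGal
Bouguer slab correction = 0.04193 × 1.89 × 867.0 = 68.71 mGal
Simple Bouguer anomaly = 98.33 − (68.71) = 29.62 mGal
Complete Bouguer anomaly = 29.62 + 5.88 = 35.50 mGal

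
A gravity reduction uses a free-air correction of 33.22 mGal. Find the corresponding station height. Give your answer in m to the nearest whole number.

h = 33.22 / 0.3086 = 107.65 m

108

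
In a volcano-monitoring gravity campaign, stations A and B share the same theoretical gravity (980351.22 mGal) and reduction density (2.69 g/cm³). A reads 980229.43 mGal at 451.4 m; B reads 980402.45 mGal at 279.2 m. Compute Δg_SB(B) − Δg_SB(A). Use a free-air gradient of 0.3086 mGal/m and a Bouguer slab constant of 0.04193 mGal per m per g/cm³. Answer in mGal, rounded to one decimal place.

Δg_SB(A) = 980229.43 − 980351.22 + 0.3086×451.4 − 0.04193×2.69×451.4 = -33.40 mGal
Δg_SB(B) = 980402.45 − 980351.22 + 0.3086×279.2 − 0.04193×2.69×279.2 = 105.90 mGal
Difference = 105.90 − (-33.40) = 139.30 mGal

139.3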